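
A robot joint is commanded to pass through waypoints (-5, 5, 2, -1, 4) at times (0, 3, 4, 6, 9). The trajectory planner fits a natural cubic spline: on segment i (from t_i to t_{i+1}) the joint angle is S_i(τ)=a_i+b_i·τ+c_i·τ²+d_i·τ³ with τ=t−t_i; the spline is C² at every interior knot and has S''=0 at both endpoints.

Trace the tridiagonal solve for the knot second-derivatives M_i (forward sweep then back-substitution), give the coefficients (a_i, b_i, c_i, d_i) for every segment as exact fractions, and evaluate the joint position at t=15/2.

  seg 0: a=-5 b=425/73 c=0 d=-545/1971
  seg 1: a=5 b=-120/73 c=-545/219 d=248/219
  seg 2: a=2 b=-706/219 c=199/219 d=-41/1752
  seg 3: a=-1 b=19/146 c=673/876 d=-673/7884
S(15/2) = 1485/2336

Δ: Δ0=10/3, Δ1=-3, Δ2=-3/2, Δ3=5/3
row 1: diag=8, rhs=-38; c'=1/8, d'=-19/4
row 2: denom=6−1·1/8=47/8; d'=(9−1·-19/4)/(47/8)=110/47
row 3: denom=10−2·16/47=438/47; d'=(19−2·110/47)/(438/47)=673/438
back: M3=673/438
back: M2=110/47−16/47·673/438=398/219
back: M1=-19/4−1/8·398/219=-1090/219
M: M0=0, M1=-1090/219, M2=398/219, M3=673/438, M4=0
seg 0: a=-5, c=M0/2=0, d=(M1−M0)/(6·3)=-545/1971, b=Δ0−h0·(2M0+M1)/6=425/73
seg 1: a=5, c=M1/2=-545/219, d=(M2−M1)/(6·1)=248/219, b=Δ1−h1·(2M1+M2)/6=-120/73
seg 2: a=2, c=M2/2=199/219, d=(M3−M2)/(6·2)=-41/1752, b=Δ2−h2·(2M2+M3)/6=-706/219
seg 3: a=-1, c=M3/2=673/876, d=(M4−M3)/(6·3)=-673/7884, b=Δ3−h3·(2M3+M4)/6=19/146
t_q=15/2 → seg 3, τ=3/2; S=-1+19/146·τ+673/876·τ²+-673/7884·τ³=1485/2336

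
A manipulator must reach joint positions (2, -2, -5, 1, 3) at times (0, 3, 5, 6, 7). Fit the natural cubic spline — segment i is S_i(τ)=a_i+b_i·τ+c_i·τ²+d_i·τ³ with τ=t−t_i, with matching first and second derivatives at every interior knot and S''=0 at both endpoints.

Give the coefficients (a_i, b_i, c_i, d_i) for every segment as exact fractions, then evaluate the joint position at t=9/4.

Δ: Δ0=-4/3, Δ1=-3/2, Δ2=6, Δ3=2
row 1: diag=10, rhs=-1; c'=1/5, d'=-1/10
row 2: denom=6−2·1/5=28/5; d'=(45−2·-1/10)/(28/5)=113/14
row 3: denom=4−1·5/28=107/28; d'=(-24−1·113/14)/(107/28)=-898/107
back: M3=-898/107
back: M2=113/14−5/28·-898/107=1024/107
back: M1=-1/10−1/5·1024/107=-431/214
M: M0=0, M1=-431/214, M2=1024/107, M3=-898/107, M4=0
seg 0: a=2, c=M0/2=0, d=(M1−M0)/(6·3)=-431/3852, b=Δ0−h0·(2M0+M1)/6=-419/1284
seg 1: a=-2, c=M1/2=-431/428, d=(M2−M1)/(6·2)=2479/2568, b=Δ1−h1·(2M1+M2)/6=-2149/642
seg 2: a=-5, c=M2/2=512/107, d=(M3−M2)/(6·1)=-961/321, b=Δ2−h2·(2M2+M3)/6=1351/321
seg 3: a=1, c=M3/2=-449/107, d=(M4−M3)/(6·1)=449/321, b=Δ3−h3·(2M3+M4)/6=1540/321
t_q=9/4 → seg 0, τ=9/4; S=2+-419/1284·τ+0·τ²+-431/3852·τ³=-239/27392

  seg 0: a=2 b=-419/1284 c=0 d=-431/3852
  seg 1: a=-2 b=-2149/642 c=-431/428 d=2479/2568
  seg 2: a=-5 b=1351/321 c=512/107 d=-961/321
  seg 3: a=1 b=1540/321 c=-449/107 d=449/321
S(9/4) = -239/27392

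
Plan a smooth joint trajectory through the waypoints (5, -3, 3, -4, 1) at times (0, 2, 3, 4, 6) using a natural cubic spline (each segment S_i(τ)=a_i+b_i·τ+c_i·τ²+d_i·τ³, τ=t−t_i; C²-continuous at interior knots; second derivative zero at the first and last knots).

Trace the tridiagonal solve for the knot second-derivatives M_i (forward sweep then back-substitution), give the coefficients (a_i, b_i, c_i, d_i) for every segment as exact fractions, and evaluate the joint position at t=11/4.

  seg 0: a=5 b=-1163/132 c=0 d=635/528
  seg 1: a=-3 b=371/66 c=635/88 d=-1805/264
  seg 2: a=3 b=-11/24 c=-585/44 d=1783/264
  seg 3: a=-4 b=-224/33 c=613/88 d=-613/528
S(11/4) = 13463/5632

Δ: Δ0=-4, Δ1=6, Δ2=-7, Δ3=5/2
row 1: diag=6, rhs=60; c'=1/6, d'=10
row 2: denom=4−1·1/6=23/6; d'=(-78−1·10)/(23/6)=-528/23
row 3: denom=6−1·6/23=132/23; d'=(57−1·-528/23)/(132/23)=613/44
back: M3=613/44
back: M2=-528/23−6/23·613/44=-585/22
back: M1=10−1/6·-585/22=635/44
M: M0=0, M1=635/44, M2=-585/22, M3=613/44, M4=0
seg 0: a=5, c=M0/2=0, d=(M1−M0)/(6·2)=635/528, b=Δ0−h0·(2M0+M1)/6=-1163/132
seg 1: a=-3, c=M1/2=635/88, d=(M2−M1)/(6·1)=-1805/264, b=Δ1−h1·(2M1+M2)/6=371/66
seg 2: a=3, c=M2/2=-585/44, d=(M3−M2)/(6·1)=1783/264, b=Δ2−h2·(2M2+M3)/6=-11/24
seg 3: a=-4, c=M3/2=613/88, d=(M4−M3)/(6·2)=-613/528, b=Δ3−h3·(2M3+M4)/6=-224/33
t_q=11/4 → seg 1, τ=3/4; S=-3+371/66·τ+635/88·τ²+-1805/264·τ³=13463/5632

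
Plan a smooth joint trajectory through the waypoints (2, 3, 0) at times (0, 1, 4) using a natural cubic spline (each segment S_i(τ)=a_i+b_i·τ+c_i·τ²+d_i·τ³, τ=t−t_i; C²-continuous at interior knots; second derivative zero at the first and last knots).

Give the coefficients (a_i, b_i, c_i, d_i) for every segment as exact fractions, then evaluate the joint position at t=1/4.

  seg 0: a=2 b=5/4 c=0 d=-1/4
  seg 1: a=3 b=1/2 c=-3/4 d=1/12
S(1/4) = 591/256

Δ: Δ0=1, Δ1=-1
row 1: diag=8, rhs=-12; c'=3/8, d'=-3/2
back: M1=-3/2
M: M0=0, M1=-3/2, M2=0
seg 0: a=2, c=M0/2=0, d=(M1−M0)/(6·1)=-1/4, b=Δ0−h0·(2M0+M1)/6=5/4
seg 1: a=3, c=M1/2=-3/4, d=(M2−M1)/(6·3)=1/12, b=Δ1−h1·(2M1+M2)/6=1/2
t_q=1/4 → seg 0, τ=1/4; S=2+5/4·τ+0·τ²+-1/4·τ³=591/256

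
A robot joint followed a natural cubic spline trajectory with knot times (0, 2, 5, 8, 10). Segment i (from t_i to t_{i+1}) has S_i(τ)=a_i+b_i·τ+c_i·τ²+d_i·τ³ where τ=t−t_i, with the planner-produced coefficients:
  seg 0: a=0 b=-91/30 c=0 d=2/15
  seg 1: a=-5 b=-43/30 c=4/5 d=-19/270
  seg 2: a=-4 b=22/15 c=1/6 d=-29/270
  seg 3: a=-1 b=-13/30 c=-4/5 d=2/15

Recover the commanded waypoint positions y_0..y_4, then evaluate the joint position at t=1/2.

y_0 = S_0(0) = a_0 = 0
y_1 = S_1(0) = a_1 = -5
y_2 = S_2(0) = a_2 = -4
y_3 = S_3(0) = a_3 = -1
y_4 = S_3(2) = -4
t_q=1/2 is in segment 0 (τ=1/2); S_0(τ)=-3/2

y_0=0 y_1=-5 y_2=-4 y_3=-1 y_4=-4
S(1/2) = -3/2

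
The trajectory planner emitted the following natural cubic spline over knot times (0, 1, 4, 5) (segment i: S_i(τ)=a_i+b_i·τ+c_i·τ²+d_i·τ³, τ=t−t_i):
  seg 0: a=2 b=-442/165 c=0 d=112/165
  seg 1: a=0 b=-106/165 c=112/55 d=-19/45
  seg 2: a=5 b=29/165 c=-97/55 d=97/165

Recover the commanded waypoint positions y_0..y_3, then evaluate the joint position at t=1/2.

y_0 = S_0(0) = a_0 = 2
y_1 = S_1(0) = a_1 = 0
y_2 = S_2(0) = a_2 = 5
y_3 = S_2(1) = 4
t_q=1/2 is in segment 0 (τ=1/2); S_0(τ)=41/55

y_0=2 y_1=0 y_2=5 y_3=4
S(1/2) = 41/55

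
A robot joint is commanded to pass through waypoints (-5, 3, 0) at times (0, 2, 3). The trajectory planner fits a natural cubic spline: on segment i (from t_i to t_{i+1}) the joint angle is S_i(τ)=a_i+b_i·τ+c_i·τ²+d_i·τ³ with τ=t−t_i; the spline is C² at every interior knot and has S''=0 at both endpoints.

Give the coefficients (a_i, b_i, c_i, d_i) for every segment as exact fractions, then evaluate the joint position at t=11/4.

Δ: Δ0=4, Δ1=-3
row 1: diag=6, rhs=-42; c'=1/6, d'=-7
back: M1=-7
M: M0=0, M1=-7, M2=0
seg 0: a=-5, c=M0/2=0, d=(M1−M0)/(6·2)=-7/12, b=Δ0−h0·(2M0+M1)/6=19/3
seg 1: a=3, c=M1/2=-7/2, d=(M2−M1)/(6·1)=7/6, b=Δ1−h1·(2M1+M2)/6=-2/3
t_q=11/4 → seg 1, τ=3/4; S=3+-2/3·τ+-7/2·τ²+7/6·τ³=131/128

  seg 0: a=-5 b=19/3 c=0 d=-7/12
  seg 1: a=3 b=-2/3 c=-7/2 d=7/6
S(11/4) = 131/128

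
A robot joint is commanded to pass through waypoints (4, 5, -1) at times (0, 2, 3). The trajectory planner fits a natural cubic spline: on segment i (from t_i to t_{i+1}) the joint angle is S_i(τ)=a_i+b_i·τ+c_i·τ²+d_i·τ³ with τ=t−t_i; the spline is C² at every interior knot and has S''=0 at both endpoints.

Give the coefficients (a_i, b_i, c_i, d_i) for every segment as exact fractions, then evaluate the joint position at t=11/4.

Δ: Δ0=1/2, Δ1=-6
row 1: diag=6, rhs=-39; c'=1/6, d'=-13/2
back: M1=-13/2
M: M0=0, M1=-13/2, M2=0
seg 0: a=4, c=M0/2=0, d=(M1−M0)/(6·2)=-13/24, b=Δ0−h0·(2M0+M1)/6=8/3
seg 1: a=5, c=M1/2=-13/4, d=(M2−M1)/(6·1)=13/12, b=Δ1−h1·(2M1+M2)/6=-23/6
t_q=11/4 → seg 1, τ=3/4; S=5+-23/6·τ+-13/4·τ²+13/12·τ³=193/256

  seg 0: a=4 b=8/3 c=0 d=-13/24
  seg 1: a=5 b=-23/6 c=-13/4 d=13/12
S(11/4) = 193/256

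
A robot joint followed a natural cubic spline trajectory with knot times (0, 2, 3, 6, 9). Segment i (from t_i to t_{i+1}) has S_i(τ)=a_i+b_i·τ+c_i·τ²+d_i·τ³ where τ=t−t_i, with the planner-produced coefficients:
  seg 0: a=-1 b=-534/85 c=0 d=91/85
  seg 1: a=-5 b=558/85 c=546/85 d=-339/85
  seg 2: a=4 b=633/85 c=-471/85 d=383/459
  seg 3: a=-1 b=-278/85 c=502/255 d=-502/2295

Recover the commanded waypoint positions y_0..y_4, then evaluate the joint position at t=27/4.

y_0 = S_0(0) = a_0 = -1
y_1 = S_1(0) = a_1 = -5
y_2 = S_2(0) = a_2 = 4
y_3 = S_3(0) = a_3 = -1
y_4 = S_3(3) = 1
t_q=27/4 is in segment 3 (τ=3/4); S_3(τ)=-6631/2720

y_0=-1 y_1=-5 y_2=4 y_3=-1 y_4=1
S(27/4) = -6631/2720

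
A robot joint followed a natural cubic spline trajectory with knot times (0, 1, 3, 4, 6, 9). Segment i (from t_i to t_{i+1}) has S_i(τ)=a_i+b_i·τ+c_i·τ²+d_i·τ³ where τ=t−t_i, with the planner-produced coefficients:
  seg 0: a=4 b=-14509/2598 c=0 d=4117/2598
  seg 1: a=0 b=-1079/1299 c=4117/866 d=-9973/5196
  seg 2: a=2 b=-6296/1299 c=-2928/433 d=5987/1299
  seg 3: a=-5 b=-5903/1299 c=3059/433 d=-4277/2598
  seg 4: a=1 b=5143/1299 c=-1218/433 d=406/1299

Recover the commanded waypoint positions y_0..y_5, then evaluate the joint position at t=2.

y_0=4 y_1=0 y_2=2 y_3=-5 y_4=1 y_5=-4
S(2) = 3471/1732

y_0 = S_0(0) = a_0 = 4
y_1 = S_1(0) = a_1 = 0
y_2 = S_2(0) = a_2 = 2
y_3 = S_3(0) = a_3 = -5
y_4 = S_4(0) = a_4 = 1
y_5 = S_4(3) = -4
t_q=2 is in segment 1 (τ=1); S_1(τ)=3471/1732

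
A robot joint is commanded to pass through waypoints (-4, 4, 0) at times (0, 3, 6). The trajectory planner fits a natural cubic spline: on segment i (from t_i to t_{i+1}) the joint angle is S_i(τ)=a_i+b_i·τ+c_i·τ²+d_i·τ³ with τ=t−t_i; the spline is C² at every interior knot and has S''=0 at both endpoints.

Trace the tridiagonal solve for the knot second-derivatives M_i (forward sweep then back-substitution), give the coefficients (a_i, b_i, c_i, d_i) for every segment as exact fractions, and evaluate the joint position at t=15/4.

Δ: Δ0=8/3, Δ1=-4/3
row 1: diag=12, rhs=-24; c'=1/4, d'=-2
back: M1=-2
M: M0=0, M1=-2, M2=0
seg 0: a=-4, c=M0/2=0, d=(M1−M0)/(6·3)=-1/9, b=Δ0−h0·(2M0+M1)/6=11/3
seg 1: a=4, c=M1/2=-1, d=(M2−M1)/(6·3)=1/9, b=Δ1−h1·(2M1+M2)/6=2/3
t_q=15/4 → seg 1, τ=3/4; S=4+2/3·τ+-1·τ²+1/9·τ³=255/64

  seg 0: a=-4 b=11/3 c=0 d=-1/9
  seg 1: a=4 b=2/3 c=-1 d=1/9
S(15/4) = 255/64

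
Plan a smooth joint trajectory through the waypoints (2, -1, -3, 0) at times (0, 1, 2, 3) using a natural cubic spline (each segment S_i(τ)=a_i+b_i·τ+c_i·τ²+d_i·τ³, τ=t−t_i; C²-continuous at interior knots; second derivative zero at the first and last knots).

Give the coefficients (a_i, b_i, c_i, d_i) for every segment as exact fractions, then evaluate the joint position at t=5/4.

Δ: Δ0=-3, Δ1=-2, Δ2=3
row 1: diag=4, rhs=6; c'=1/4, d'=3/2
row 2: denom=4−1·1/4=15/4; d'=(30−1·3/2)/(15/4)=38/5
back: M2=38/5
back: M1=3/2−1/4·38/5=-2/5
M: M0=0, M1=-2/5, M2=38/5, M3=0
seg 0: a=2, c=M0/2=0, d=(M1−M0)/(6·1)=-1/15, b=Δ0−h0·(2M0+M1)/6=-44/15
seg 1: a=-1, c=M1/2=-1/5, d=(M2−M1)/(6·1)=4/3, b=Δ1−h1·(2M1+M2)/6=-47/15
seg 2: a=-3, c=M2/2=19/5, d=(M3−M2)/(6·1)=-19/15, b=Δ2−h2·(2M2+M3)/6=7/15
t_q=5/4 → seg 1, τ=1/4; S=-1+-47/15·τ+-1/5·τ²+4/3·τ³=-71/40

  seg 0: a=2 b=-44/15 c=0 d=-1/15
  seg 1: a=-1 b=-47/15 c=-1/5 d=4/3
  seg 2: a=-3 b=7/15 c=19/5 d=-19/15
S(5/4) = -71/40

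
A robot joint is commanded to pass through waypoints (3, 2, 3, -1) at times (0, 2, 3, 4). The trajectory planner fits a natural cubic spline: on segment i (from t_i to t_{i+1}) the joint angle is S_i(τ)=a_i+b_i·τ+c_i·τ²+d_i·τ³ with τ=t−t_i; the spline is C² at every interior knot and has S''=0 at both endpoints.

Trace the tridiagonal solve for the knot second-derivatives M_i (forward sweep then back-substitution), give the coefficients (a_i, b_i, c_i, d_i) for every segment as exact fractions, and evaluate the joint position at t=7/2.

  seg 0: a=3 b=-67/46 c=0 d=11/46
  seg 1: a=2 b=65/46 c=33/23 d=-85/46
  seg 2: a=3 b=-29/23 c=-189/46 d=63/46
S(7/2) = 557/368

Δ: Δ0=-1/2, Δ1=1, Δ2=-4
row 1: diag=6, rhs=9; c'=1/6, d'=3/2
row 2: denom=4−1·1/6=23/6; d'=(-30−1·3/2)/(23/6)=-189/23
back: M2=-189/23
back: M1=3/2−1/6·-189/23=66/23
M: M0=0, M1=66/23, M2=-189/23, M3=0
seg 0: a=3, c=M0/2=0, d=(M1−M0)/(6·2)=11/46, b=Δ0−h0·(2M0+M1)/6=-67/46
seg 1: a=2, c=M1/2=33/23, d=(M2−M1)/(6·1)=-85/46, b=Δ1−h1·(2M1+M2)/6=65/46
seg 2: a=3, c=M2/2=-189/46, d=(M3−M2)/(6·1)=63/46, b=Δ2−h2·(2M2+M3)/6=-29/23
t_q=7/2 → seg 2, τ=1/2; S=3+-29/23·τ+-189/46·τ²+63/46·τ³=557/368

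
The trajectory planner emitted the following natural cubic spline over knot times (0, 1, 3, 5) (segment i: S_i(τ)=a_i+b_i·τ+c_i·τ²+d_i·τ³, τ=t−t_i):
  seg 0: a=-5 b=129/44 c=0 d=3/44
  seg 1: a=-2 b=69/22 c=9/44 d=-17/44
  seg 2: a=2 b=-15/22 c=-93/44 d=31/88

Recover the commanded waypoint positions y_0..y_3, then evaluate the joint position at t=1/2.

y_0=-5 y_1=-2 y_2=2 y_3=-5
S(1/2) = -1241/352

y_0 = S_0(0) = a_0 = -5
y_1 = S_1(0) = a_1 = -2
y_2 = S_2(0) = a_2 = 2
y_3 = S_2(2) = -5
t_q=1/2 is in segment 0 (τ=1/2); S_0(τ)=-1241/352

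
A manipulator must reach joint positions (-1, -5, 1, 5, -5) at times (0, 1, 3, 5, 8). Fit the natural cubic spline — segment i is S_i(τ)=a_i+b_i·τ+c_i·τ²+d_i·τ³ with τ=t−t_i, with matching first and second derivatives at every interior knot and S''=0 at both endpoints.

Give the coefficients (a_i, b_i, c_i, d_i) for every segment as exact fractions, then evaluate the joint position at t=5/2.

  seg 0: a=-1 b=-823/156 c=0 d=199/156
  seg 1: a=-5 b=-113/78 c=199/52 d=-125/156
  seg 2: a=1 b=331/78 c=-51/52 d=-11/156
  seg 3: a=5 b=-41/78 c=-73/52 d=73/468
S(5/2) = -527/416

Δ: Δ0=-4, Δ1=3, Δ2=2, Δ3=-10/3
row 1: diag=6, rhs=42; c'=1/3, d'=7
row 2: denom=8−2·1/3=22/3; d'=(-6−2·7)/(22/3)=-30/11
row 3: denom=10−2·3/11=104/11; d'=(-32−2·-30/11)/(104/11)=-73/26
back: M3=-73/26
back: M2=-30/11−3/11·-73/26=-51/26
back: M1=7−1/3·-51/26=199/26
M: M0=0, M1=199/26, M2=-51/26, M3=-73/26, M4=0
seg 0: a=-1, c=M0/2=0, d=(M1−M0)/(6·1)=199/156, b=Δ0−h0·(2M0+M1)/6=-823/156
seg 1: a=-5, c=M1/2=199/52, d=(M2−M1)/(6·2)=-125/156, b=Δ1−h1·(2M1+M2)/6=-113/78
seg 2: a=1, c=M2/2=-51/52, d=(M3−M2)/(6·2)=-11/156, b=Δ2−h2·(2M2+M3)/6=331/78
seg 3: a=5, c=M3/2=-73/52, d=(M4−M3)/(6·3)=73/468, b=Δ3−h3·(2M3+M4)/6=-41/78
t_q=5/2 → seg 1, τ=3/2; S=-5+-113/78·τ+199/52·τ²+-125/156·τ³=-527/416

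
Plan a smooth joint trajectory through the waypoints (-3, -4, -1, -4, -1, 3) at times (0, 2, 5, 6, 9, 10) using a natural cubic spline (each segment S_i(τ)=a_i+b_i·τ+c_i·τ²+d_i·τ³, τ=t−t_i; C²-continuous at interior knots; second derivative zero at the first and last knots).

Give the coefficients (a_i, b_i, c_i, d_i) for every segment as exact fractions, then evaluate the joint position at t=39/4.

  seg 0: a=-3 b=-61/50 c=0 d=9/50
  seg 1: a=-4 b=47/50 c=27/25 d=-53/150
  seg 2: a=-1 b=-53/25 c=-21/10 d=61/50
  seg 3: a=-4 b=-133/50 c=39/25 d=-17/150
  seg 4: a=-1 b=91/25 c=27/50 d=-9/50
S(39/4) = 1253/640

Δ: Δ0=-1/2, Δ1=1, Δ2=-3, Δ3=1, Δ4=4
row 1: diag=10, rhs=9; c'=3/10, d'=9/10
row 2: denom=8−3·3/10=71/10; d'=(-24−3·9/10)/(71/10)=-267/71
row 3: denom=8−1·10/71=558/71; d'=(24−1·-267/71)/(558/71)=219/62
row 4: denom=8−3·71/186=425/62; d'=(18−3·219/62)/(425/62)=27/25
back: M4=27/25
back: M3=219/62−71/186·27/25=78/25
back: M2=-267/71−10/71·78/25=-21/5
back: M1=9/10−3/10·-21/5=54/25
M: M0=0, M1=54/25, M2=-21/5, M3=78/25, M4=27/25, M5=0
seg 0: a=-3, c=M0/2=0, d=(M1−M0)/(6·2)=9/50, b=Δ0−h0·(2M0+M1)/6=-61/50
seg 1: a=-4, c=M1/2=27/25, d=(M2−M1)/(6·3)=-53/150, b=Δ1−h1·(2M1+M2)/6=47/50
seg 2: a=-1, c=M2/2=-21/10, d=(M3−M2)/(6·1)=61/50, b=Δ2−h2·(2M2+M3)/6=-53/25
seg 3: a=-4, c=M3/2=39/25, d=(M4−M3)/(6·3)=-17/150, b=Δ3−h3·(2M3+M4)/6=-133/50
seg 4: a=-1, c=M4/2=27/50, d=(M5−M4)/(6·1)=-9/50, b=Δ4−h4·(2M4+M5)/6=91/25
t_q=39/4 → seg 4, τ=3/4; S=-1+91/25·τ+27/50·τ²+-9/50·τ³=1253/640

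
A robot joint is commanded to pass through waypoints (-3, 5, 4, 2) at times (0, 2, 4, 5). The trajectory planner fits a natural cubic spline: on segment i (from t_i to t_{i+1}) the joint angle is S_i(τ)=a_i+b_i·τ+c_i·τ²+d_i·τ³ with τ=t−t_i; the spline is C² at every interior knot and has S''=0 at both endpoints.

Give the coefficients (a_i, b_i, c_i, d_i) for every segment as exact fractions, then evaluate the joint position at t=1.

Δ: Δ0=4, Δ1=-1/2, Δ2=-2
row 1: diag=8, rhs=-27; c'=1/4, d'=-27/8
row 2: denom=6−2·1/4=11/2; d'=(-9−2·-27/8)/(11/2)=-9/22
back: M2=-9/22
back: M1=-27/8−1/4·-9/22=-36/11
M: M0=0, M1=-36/11, M2=-9/22, M3=0
seg 0: a=-3, c=M0/2=0, d=(M1−M0)/(6·2)=-3/11, b=Δ0−h0·(2M0+M1)/6=56/11
seg 1: a=5, c=M1/2=-18/11, d=(M2−M1)/(6·2)=21/88, b=Δ1−h1·(2M1+M2)/6=20/11
seg 2: a=4, c=M2/2=-9/44, d=(M3−M2)/(6·1)=3/44, b=Δ2−h2·(2M2+M3)/6=-41/22
t_q=1 → seg 0, τ=1; S=-3+56/11·τ+0·τ²+-3/11·τ³=20/11

  seg 0: a=-3 b=56/11 c=0 d=-3/11
  seg 1: a=5 b=20/11 c=-18/11 d=21/88
  seg 2: a=4 b=-41/22 c=-9/44 d=3/44
S(1) = 20/11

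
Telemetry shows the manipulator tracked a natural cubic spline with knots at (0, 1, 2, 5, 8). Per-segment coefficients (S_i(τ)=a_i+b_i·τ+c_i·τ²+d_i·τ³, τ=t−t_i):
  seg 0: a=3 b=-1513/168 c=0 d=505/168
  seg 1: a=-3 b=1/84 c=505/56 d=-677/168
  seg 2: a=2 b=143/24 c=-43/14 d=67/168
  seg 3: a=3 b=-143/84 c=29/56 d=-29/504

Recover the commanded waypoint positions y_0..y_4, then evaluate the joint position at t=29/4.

y_0 = S_0(0) = a_0 = 3
y_1 = S_1(0) = a_1 = -3
y_2 = S_2(0) = a_2 = 2
y_3 = S_3(0) = a_3 = 3
y_4 = S_3(3) = 1
t_q=29/4 is in segment 3 (τ=9/4); S_3(τ)=4071/3584

y_0=3 y_1=-3 y_2=2 y_3=3 y_4=1
S(29/4) = 4071/3584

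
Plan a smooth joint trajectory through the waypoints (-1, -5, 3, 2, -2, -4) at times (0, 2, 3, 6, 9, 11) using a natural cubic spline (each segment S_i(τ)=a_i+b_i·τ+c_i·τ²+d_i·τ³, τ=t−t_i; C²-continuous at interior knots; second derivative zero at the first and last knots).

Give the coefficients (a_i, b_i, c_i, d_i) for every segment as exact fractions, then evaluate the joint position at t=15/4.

Δ: Δ0=-2, Δ1=8, Δ2=-1/3, Δ3=-4/3, Δ4=-1
row 1: diag=6, rhs=60; c'=1/6, d'=10
row 2: denom=8−1·1/6=47/6; d'=(-50−1·10)/(47/6)=-360/47
row 3: denom=12−3·18/47=510/47; d'=(-6−3·-360/47)/(510/47)=133/85
row 4: denom=10−3·47/170=1559/170; d'=(2−3·133/85)/(1559/170)=-458/1559
back: M4=-458/1559
back: M3=133/85−47/170·-458/1559=2566/1559
back: M2=-360/47−18/47·2566/1559=-12924/1559
back: M1=10−1/6·-12924/1559=17744/1559
M: M0=0, M1=17744/1559, M2=-12924/1559, M3=2566/1559, M4=-458/1559, M5=0
seg 0: a=-1, c=M0/2=0, d=(M1−M0)/(6·2)=4436/4677, b=Δ0−h0·(2M0+M1)/6=-27098/4677
seg 1: a=-5, c=M1/2=8872/1559, d=(M2−M1)/(6·1)=-15334/4677, b=Δ1−h1·(2M1+M2)/6=26134/4677
seg 2: a=3, c=M2/2=-6462/1559, d=(M3−M2)/(6·3)=7745/14031, b=Δ2−h2·(2M2+M3)/6=33364/4677
seg 3: a=2, c=M3/2=1283/1559, d=(M4−M3)/(6·3)=-168/1559, b=Δ3−h3·(2M3+M4)/6=-13247/4677
seg 4: a=-2, c=M4/2=-229/1559, d=(M5−M4)/(6·2)=229/9354, b=Δ4−h4·(2M4+M5)/6=-3761/4677
t_q=15/4 → seg 2, τ=3/4; S=3+33364/4677·τ+-6462/1559·τ²+7745/14031·τ³=623755/99776

  seg 0: a=-1 b=-27098/4677 c=0 d=4436/4677
  seg 1: a=-5 b=26134/4677 c=8872/1559 d=-15334/4677
  seg 2: a=3 b=33364/4677 c=-6462/1559 d=7745/14031
  seg 3: a=2 b=-13247/4677 c=1283/1559 d=-168/1559
  seg 4: a=-2 b=-3761/4677 c=-229/1559 d=229/9354
S(15/4) = 623755/99776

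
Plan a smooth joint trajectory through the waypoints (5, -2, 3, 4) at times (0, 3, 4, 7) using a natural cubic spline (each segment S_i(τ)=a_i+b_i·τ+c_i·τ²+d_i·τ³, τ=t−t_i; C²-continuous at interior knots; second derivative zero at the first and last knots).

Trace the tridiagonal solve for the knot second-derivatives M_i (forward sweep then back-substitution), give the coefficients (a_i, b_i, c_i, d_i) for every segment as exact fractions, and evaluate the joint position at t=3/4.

Δ: Δ0=-7/3, Δ1=5, Δ2=1/3
row 1: diag=8, rhs=44; c'=1/8, d'=11/2
row 2: denom=8−1·1/8=63/8; d'=(-28−1·11/2)/(63/8)=-268/63
back: M2=-268/63
back: M1=11/2−1/8·-268/63=380/63
M: M0=0, M1=380/63, M2=-268/63, M3=0
seg 0: a=5, c=M0/2=0, d=(M1−M0)/(6·3)=190/567, b=Δ0−h0·(2M0+M1)/6=-337/63
seg 1: a=-2, c=M1/2=190/63, d=(M2−M1)/(6·1)=-12/7, b=Δ1−h1·(2M1+M2)/6=233/63
seg 2: a=3, c=M2/2=-134/63, d=(M3−M2)/(6·3)=134/567, b=Δ2−h2·(2M2+M3)/6=289/63
t_q=3/4 → seg 0, τ=3/4; S=5+-337/63·τ+0·τ²+190/567·τ³=253/224

  seg 0: a=5 b=-337/63 c=0 d=190/567
  seg 1: a=-2 b=233/63 c=190/63 d=-12/7
  seg 2: a=3 b=289/63 c=-134/63 d=134/567
S(3/4) = 253/224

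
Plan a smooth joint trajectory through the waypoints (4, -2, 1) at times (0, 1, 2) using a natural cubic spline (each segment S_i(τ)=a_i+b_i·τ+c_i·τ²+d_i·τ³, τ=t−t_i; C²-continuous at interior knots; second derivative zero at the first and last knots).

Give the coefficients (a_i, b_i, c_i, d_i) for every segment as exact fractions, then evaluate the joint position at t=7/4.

  seg 0: a=4 b=-33/4 c=0 d=9/4
  seg 1: a=-2 b=-3/2 c=27/4 d=-9/4
S(7/4) = -71/256

Δ: Δ0=-6, Δ1=3
row 1: diag=4, rhs=54; c'=1/4, d'=27/2
back: M1=27/2
M: M0=0, M1=27/2, M2=0
seg 0: a=4, c=M0/2=0, d=(M1−M0)/(6·1)=9/4, b=Δ0−h0·(2M0+M1)/6=-33/4
seg 1: a=-2, c=M1/2=27/4, d=(M2−M1)/(6·1)=-9/4, b=Δ1−h1·(2M1+M2)/6=-3/2
t_q=7/4 → seg 1, τ=3/4; S=-2+-3/2·τ+27/4·τ²+-9/4·τ³=-71/256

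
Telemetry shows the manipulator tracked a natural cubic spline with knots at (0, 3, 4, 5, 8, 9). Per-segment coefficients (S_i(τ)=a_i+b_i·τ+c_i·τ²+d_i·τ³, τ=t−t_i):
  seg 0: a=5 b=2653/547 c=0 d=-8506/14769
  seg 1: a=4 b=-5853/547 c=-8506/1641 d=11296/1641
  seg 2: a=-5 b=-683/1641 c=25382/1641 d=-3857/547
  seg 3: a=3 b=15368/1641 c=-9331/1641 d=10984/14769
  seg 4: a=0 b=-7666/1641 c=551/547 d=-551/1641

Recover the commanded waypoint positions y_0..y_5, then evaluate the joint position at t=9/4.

y_0=5 y_1=4 y_2=-5 y_3=3 y_4=0 y_5=-4
S(9/4) = 163705/17504

y_0 = S_0(0) = a_0 = 5
y_1 = S_1(0) = a_1 = 4
y_2 = S_2(0) = a_2 = -5
y_3 = S_3(0) = a_3 = 3
y_4 = S_4(0) = a_4 = 0
y_5 = S_4(1) = -4
t_q=9/4 is in segment 0 (τ=9/4); S_0(τ)=163705/17504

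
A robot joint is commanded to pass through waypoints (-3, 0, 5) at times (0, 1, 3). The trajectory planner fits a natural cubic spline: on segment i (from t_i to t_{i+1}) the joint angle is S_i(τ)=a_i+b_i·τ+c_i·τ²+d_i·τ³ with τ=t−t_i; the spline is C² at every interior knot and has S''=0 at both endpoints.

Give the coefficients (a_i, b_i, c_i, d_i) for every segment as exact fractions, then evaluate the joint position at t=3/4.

Δ: Δ0=3, Δ1=5/2
row 1: diag=6, rhs=-3; c'=1/3, d'=-1/2
back: M1=-1/2
M: M0=0, M1=-1/2, M2=0
seg 0: a=-3, c=M0/2=0, d=(M1−M0)/(6·1)=-1/12, b=Δ0−h0·(2M0+M1)/6=37/12
seg 1: a=0, c=M1/2=-1/4, d=(M2−M1)/(6·2)=1/24, b=Δ1−h1·(2M1+M2)/6=17/6
t_q=3/4 → seg 0, τ=3/4; S=-3+37/12·τ+0·τ²+-1/12·τ³=-185/256

  seg 0: a=-3 b=37/12 c=0 d=-1/12
  seg 1: a=0 b=17/6 c=-1/4 d=1/24
S(3/4) = -185/256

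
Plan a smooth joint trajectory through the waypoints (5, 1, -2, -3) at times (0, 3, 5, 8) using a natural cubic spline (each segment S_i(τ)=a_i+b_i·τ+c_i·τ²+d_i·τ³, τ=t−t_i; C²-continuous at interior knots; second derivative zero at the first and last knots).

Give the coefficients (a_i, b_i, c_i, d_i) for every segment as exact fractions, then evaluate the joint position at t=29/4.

Δ: Δ0=-4/3, Δ1=-3/2, Δ2=-1/3
row 1: diag=10, rhs=-1; c'=1/5, d'=-1/10
row 2: denom=10−2·1/5=48/5; d'=(7−2·-1/10)/(48/5)=3/4
back: M2=3/4
back: M1=-1/10−1/5·3/4=-1/4
M: M0=0, M1=-1/4, M2=3/4, M3=0
seg 0: a=5, c=M0/2=0, d=(M1−M0)/(6·3)=-1/72, b=Δ0−h0·(2M0+M1)/6=-29/24
seg 1: a=1, c=M1/2=-1/8, d=(M2−M1)/(6·2)=1/12, b=Δ1−h1·(2M1+M2)/6=-19/12
seg 2: a=-2, c=M2/2=3/8, d=(M3−M2)/(6·3)=-1/24, b=Δ2−h2·(2M2+M3)/6=-13/12
t_q=29/4 → seg 2, τ=9/4; S=-2+-13/12·τ+3/8·τ²+-1/24·τ³=-1543/512

  seg 0: a=5 b=-29/24 c=0 d=-1/72
  seg 1: a=1 b=-19/12 c=-1/8 d=1/12
  seg 2: a=-2 b=-13/12 c=3/8 d=-1/24
S(29/4) = -1543/512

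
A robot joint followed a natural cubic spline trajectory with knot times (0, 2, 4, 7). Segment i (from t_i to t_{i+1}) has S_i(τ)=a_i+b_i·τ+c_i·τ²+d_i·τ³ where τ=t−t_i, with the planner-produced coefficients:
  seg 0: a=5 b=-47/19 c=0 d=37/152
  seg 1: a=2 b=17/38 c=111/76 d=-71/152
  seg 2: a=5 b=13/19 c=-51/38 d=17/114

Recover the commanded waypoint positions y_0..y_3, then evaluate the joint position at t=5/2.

y_0=5 y_1=2 y_2=5 y_3=-1
S(5/2) = 3077/1216

y_0 = S_0(0) = a_0 = 5
y_1 = S_1(0) = a_1 = 2
y_2 = S_2(0) = a_2 = 5
y_3 = S_2(3) = -1
t_q=5/2 is in segment 1 (τ=1/2); S_1(τ)=3077/1216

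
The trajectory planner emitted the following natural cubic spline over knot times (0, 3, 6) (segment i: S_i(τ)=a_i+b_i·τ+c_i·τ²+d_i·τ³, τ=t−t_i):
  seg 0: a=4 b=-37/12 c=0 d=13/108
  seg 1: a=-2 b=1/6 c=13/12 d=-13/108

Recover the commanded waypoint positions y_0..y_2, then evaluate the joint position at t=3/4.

y_0=4 y_1=-2 y_2=5
S(3/4) = 445/256

y_0 = S_0(0) = a_0 = 4
y_1 = S_1(0) = a_1 = -2
y_2 = S_1(3) = 5
t_q=3/4 is in segment 0 (τ=3/4); S_0(τ)=445/256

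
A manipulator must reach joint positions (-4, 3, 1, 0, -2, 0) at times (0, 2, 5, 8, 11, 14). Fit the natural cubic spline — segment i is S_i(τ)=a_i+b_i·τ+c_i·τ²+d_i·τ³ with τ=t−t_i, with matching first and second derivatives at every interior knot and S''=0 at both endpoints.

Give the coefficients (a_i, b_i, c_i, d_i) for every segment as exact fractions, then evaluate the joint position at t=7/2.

Δ: Δ0=7/2, Δ1=-2/3, Δ2=-1/3, Δ3=-2/3, Δ4=2/3
row 1: diag=10, rhs=-25; c'=3/10, d'=-5/2
row 2: denom=12−3·3/10=111/10; d'=(2−3·-5/2)/(111/10)=95/111
row 3: denom=12−3·10/37=414/37; d'=(-2−3·95/111)/(414/37)=-169/414
row 4: denom=12−3·37/138=515/46; d'=(8−3·-169/414)/(515/46)=1273/1545
back: M4=1273/1545
back: M3=-169/414−37/138·1273/1545=-324/515
back: M2=95/111−10/37·-324/515=317/309
back: M1=-5/2−3/10·317/309=-1446/515
M: M0=0, M1=-1446/515, M2=317/309, M3=-324/515, M4=1273/1545, M5=0
seg 0: a=-4, c=M0/2=0, d=(M1−M0)/(6·2)=-241/1030, b=Δ0−h0·(2M0+M1)/6=4569/1030
seg 1: a=3, c=M1/2=-723/515, d=(M2−M1)/(6·3)=5923/27810, b=Δ1−h1·(2M1+M2)/6=1677/1030
seg 2: a=1, c=M2/2=317/618, d=(M3−M2)/(6·3)=-2557/27810, b=Δ2−h2·(2M2+M3)/6=-538/515
seg 3: a=0, c=M3/2=-162/515, d=(M4−M3)/(6·3)=449/5562, b=Δ3−h3·(2M3+M4)/6=-463/1030
seg 4: a=-2, c=M4/2=1273/3090, d=(M5−M4)/(6·3)=-1273/27810, b=Δ4−h4·(2M4+M5)/6=-81/515
t_q=7/2 → seg 1, τ=3/2; S=3+1677/1030·τ+-723/515·τ²+5923/27810·τ³=24739/8240

  seg 0: a=-4 b=4569/1030 c=0 d=-241/1030
  seg 1: a=3 b=1677/1030 c=-723/515 d=5923/27810
  seg 2: a=1 b=-538/515 c=317/618 d=-2557/27810
  seg 3: a=0 b=-463/1030 c=-162/515 d=449/5562
  seg 4: a=-2 b=-81/515 c=1273/3090 d=-1273/27810
S(7/2) = 24739/8240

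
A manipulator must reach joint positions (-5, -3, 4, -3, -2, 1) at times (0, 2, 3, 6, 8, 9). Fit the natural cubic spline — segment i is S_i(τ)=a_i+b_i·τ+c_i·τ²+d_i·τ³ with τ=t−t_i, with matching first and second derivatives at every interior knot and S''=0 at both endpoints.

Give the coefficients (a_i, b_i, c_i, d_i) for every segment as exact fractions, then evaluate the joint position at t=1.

  seg 0: a=-5 b=-2653/1731 c=0 d=1096/1731
  seg 1: a=-3 b=10499/1731 c=2192/577 d=-4958/1731
  seg 2: a=4 b=8777/1731 c=-2766/577 d=1342/1731
  seg 3: a=-3 b=-4777/1731 c=1260/577 d=-3835/13848
  seg 4: a=-2 b=9181/3462 c=1205/2308 d=-1205/6924
S(1) = -3404/577

Δ: Δ0=1, Δ1=7, Δ2=-7/3, Δ3=1/2, Δ4=3
row 1: diag=6, rhs=36; c'=1/6, d'=6
row 2: denom=8−1·1/6=47/6; d'=(-56−1·6)/(47/6)=-372/47
row 3: denom=10−3·18/47=416/47; d'=(17−3·-372/47)/(416/47)=1915/416
row 4: denom=6−2·47/208=577/104; d'=(15−2·1915/416)/(577/104)=1205/1154
back: M4=1205/1154
back: M3=1915/416−47/208·1205/1154=2520/577
back: M2=-372/47−18/47·2520/577=-5532/577
back: M1=6−1/6·-5532/577=4384/577
M: M0=0, M1=4384/577, M2=-5532/577, M3=2520/577, M4=1205/1154, M5=0
seg 0: a=-5, c=M0/2=0, d=(M1−M0)/(6·2)=1096/1731, b=Δ0−h0·(2M0+M1)/6=-2653/1731
seg 1: a=-3, c=M1/2=2192/577, d=(M2−M1)/(6·1)=-4958/1731, b=Δ1−h1·(2M1+M2)/6=10499/1731
seg 2: a=4, c=M2/2=-2766/577, d=(M3−M2)/(6·3)=1342/1731, b=Δ2−h2·(2M2+M3)/6=8777/1731
seg 3: a=-3, c=M3/2=1260/577, d=(M4−M3)/(6·2)=-3835/13848, b=Δ3−h3·(2M3+M4)/6=-4777/1731
seg 4: a=-2, c=M4/2=1205/2308, d=(M5−M4)/(6·1)=-1205/6924, b=Δ4−h4·(2M4+M5)/6=9181/3462
t_q=1 → seg 0, τ=1; S=-5+-2653/1731·τ+0·τ²+1096/1731·τ³=-3404/577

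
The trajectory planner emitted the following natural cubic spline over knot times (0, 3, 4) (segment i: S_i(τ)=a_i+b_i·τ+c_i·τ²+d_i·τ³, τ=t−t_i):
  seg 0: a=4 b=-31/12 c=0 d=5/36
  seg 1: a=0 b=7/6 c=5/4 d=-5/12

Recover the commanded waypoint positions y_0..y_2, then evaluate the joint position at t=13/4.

y_0=4 y_1=0 y_2=2
S(13/4) = 93/256

y_0 = S_0(0) = a_0 = 4
y_1 = S_1(0) = a_1 = 0
y_2 = S_1(1) = 2
t_q=13/4 is in segment 1 (τ=1/4); S_1(τ)=93/256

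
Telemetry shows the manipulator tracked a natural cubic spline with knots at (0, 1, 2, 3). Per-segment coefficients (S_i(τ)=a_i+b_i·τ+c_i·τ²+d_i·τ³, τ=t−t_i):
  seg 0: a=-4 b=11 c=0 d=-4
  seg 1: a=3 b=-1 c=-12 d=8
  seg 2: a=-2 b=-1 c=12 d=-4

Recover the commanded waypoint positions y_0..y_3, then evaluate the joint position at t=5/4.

y_0=-4 y_1=3 y_2=-2 y_3=5
S(5/4) = 17/8

y_0 = S_0(0) = a_0 = -4
y_1 = S_1(0) = a_1 = 3
y_2 = S_2(0) = a_2 = -2
y_3 = S_2(1) = 5
t_q=5/4 is in segment 1 (τ=1/4); S_1(τ)=17/8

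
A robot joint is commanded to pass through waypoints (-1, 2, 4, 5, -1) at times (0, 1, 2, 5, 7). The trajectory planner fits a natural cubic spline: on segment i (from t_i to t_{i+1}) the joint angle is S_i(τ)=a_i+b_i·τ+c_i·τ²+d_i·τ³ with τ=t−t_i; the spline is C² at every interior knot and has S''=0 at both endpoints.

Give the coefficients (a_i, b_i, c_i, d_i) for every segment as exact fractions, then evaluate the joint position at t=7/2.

  seg 0: a=-1 b=2659/822 c=0 d=-193/822
  seg 1: a=2 b=1040/411 c=-193/274 d=143/822
  seg 2: a=4 b=1351/822 c=-25/137 d=-209/2466
  seg 3: a=5 b=-715/411 c=-259/274 d=259/1644
S(7/2) = 12645/2192

Δ: Δ0=3, Δ1=2, Δ2=1/3, Δ3=-3
row 1: diag=4, rhs=-6; c'=1/4, d'=-3/2
row 2: denom=8−1·1/4=31/4; d'=(-10−1·-3/2)/(31/4)=-34/31
row 3: denom=10−3·12/31=274/31; d'=(-20−3·-34/31)/(274/31)=-259/137
back: M3=-259/137
back: M2=-34/31−12/31·-259/137=-50/137
back: M1=-3/2−1/4·-50/137=-193/137
M: M0=0, M1=-193/137, M2=-50/137, M3=-259/137, M4=0
seg 0: a=-1, c=M0/2=0, d=(M1−M0)/(6·1)=-193/822, b=Δ0−h0·(2M0+M1)/6=2659/822
seg 1: a=2, c=M1/2=-193/274, d=(M2−M1)/(6·1)=143/822, b=Δ1−h1·(2M1+M2)/6=1040/411
seg 2: a=4, c=M2/2=-25/137, d=(M3−M2)/(6·3)=-209/2466, b=Δ2−h2·(2M2+M3)/6=1351/822
seg 3: a=5, c=M3/2=-259/274, d=(M4−M3)/(6·2)=259/1644, b=Δ3−h3·(2M3+M4)/6=-715/411
t_q=7/2 → seg 2, τ=3/2; S=4+1351/822·τ+-25/137·τ²+-209/2466·τ³=12645/2192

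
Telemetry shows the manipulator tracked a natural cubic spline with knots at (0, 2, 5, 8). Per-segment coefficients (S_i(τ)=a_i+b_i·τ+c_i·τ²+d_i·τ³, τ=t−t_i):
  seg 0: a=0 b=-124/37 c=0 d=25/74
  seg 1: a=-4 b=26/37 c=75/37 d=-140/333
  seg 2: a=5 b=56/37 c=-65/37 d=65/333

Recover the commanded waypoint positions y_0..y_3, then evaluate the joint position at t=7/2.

y_0 = S_0(0) = a_0 = 0
y_1 = S_1(0) = a_1 = -4
y_2 = S_2(0) = a_2 = 5
y_3 = S_2(3) = -1
t_q=7/2 is in segment 1 (τ=3/2); S_1(τ)=29/148

y_0=0 y_1=-4 y_2=5 y_3=-1
S(7/2) = 29/148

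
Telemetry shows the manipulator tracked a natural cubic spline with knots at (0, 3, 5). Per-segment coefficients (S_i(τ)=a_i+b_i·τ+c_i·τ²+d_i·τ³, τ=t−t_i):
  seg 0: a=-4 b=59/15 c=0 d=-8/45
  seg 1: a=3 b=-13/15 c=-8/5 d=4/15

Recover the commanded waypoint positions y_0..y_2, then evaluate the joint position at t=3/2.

y_0=-4 y_1=3 y_2=-3
S(3/2) = 13/10

y_0 = S_0(0) = a_0 = -4
y_1 = S_1(0) = a_1 = 3
y_2 = S_1(2) = -3
t_q=3/2 is in segment 0 (τ=3/2); S_0(τ)=13/10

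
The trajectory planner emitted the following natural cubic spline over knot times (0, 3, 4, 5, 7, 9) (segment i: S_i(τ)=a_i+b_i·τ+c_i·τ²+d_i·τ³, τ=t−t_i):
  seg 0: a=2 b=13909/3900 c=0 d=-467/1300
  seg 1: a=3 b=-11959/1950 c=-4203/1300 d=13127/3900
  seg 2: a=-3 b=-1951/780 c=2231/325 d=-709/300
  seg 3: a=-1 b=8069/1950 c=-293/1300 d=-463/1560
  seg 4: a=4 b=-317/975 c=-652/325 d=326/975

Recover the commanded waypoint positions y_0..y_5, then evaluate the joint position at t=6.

y_0 = S_0(0) = a_0 = 2
y_1 = S_1(0) = a_1 = 3
y_2 = S_2(0) = a_2 = -3
y_3 = S_3(0) = a_3 = -1
y_4 = S_4(0) = a_4 = 4
y_5 = S_4(2) = -2
t_q=6 is in segment 3 (τ=1); S_3(τ)=6801/2600

y_0=2 y_1=3 y_2=-3 y_3=-1 y_4=4 y_5=-2
S(6) = 6801/2600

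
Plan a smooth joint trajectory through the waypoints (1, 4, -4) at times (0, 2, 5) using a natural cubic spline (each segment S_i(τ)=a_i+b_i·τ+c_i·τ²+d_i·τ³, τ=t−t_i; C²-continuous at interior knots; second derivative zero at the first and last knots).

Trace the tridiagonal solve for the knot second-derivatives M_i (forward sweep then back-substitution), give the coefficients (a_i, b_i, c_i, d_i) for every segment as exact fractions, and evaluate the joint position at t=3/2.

Δ: Δ0=3/2, Δ1=-8/3
row 1: diag=10, rhs=-25; c'=3/10, d'=-5/2
back: M1=-5/2
M: M0=0, M1=-5/2, M2=0
seg 0: a=1, c=M0/2=0, d=(M1−M0)/(6·2)=-5/24, b=Δ0−h0·(2M0+M1)/6=7/3
seg 1: a=4, c=M1/2=-5/4, d=(M2−M1)/(6·3)=5/36, b=Δ1−h1·(2M1+M2)/6=-1/6
t_q=3/2 → seg 0, τ=3/2; S=1+7/3·τ+0·τ²+-5/24·τ³=243/64

  seg 0: a=1 b=7/3 c=0 d=-5/24
  seg 1: a=4 b=-1/6 c=-5/4 d=5/36
S(3/2) = 243/64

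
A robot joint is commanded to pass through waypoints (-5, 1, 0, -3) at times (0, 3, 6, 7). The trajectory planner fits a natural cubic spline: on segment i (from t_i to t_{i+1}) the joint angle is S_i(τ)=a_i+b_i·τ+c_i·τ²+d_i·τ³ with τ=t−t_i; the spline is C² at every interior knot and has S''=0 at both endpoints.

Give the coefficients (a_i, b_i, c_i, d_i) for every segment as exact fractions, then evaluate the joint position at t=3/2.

Δ: Δ0=2, Δ1=-1/3, Δ2=-3
row 1: diag=12, rhs=-14; c'=1/4, d'=-7/6
row 2: denom=8−3·1/4=29/4; d'=(-16−3·-7/6)/(29/4)=-50/29
back: M2=-50/29
back: M1=-7/6−1/4·-50/29=-64/87
M: M0=0, M1=-64/87, M2=-50/29, M3=0
seg 0: a=-5, c=M0/2=0, d=(M1−M0)/(6·3)=-32/783, b=Δ0−h0·(2M0+M1)/6=206/87
seg 1: a=1, c=M1/2=-32/87, d=(M2−M1)/(6·3)=-43/783, b=Δ1−h1·(2M1+M2)/6=110/87
seg 2: a=0, c=M2/2=-25/29, d=(M3−M2)/(6·1)=25/87, b=Δ2−h2·(2M2+M3)/6=-211/87
t_q=3/2 → seg 0, τ=3/2; S=-5+206/87·τ+0·τ²+-32/783·τ³=-46/29

  seg 0: a=-5 b=206/87 c=0 d=-32/783
  seg 1: a=1 b=110/87 c=-32/87 d=-43/783
  seg 2: a=0 b=-211/87 c=-25/29 d=25/87
S(3/2) = -46/29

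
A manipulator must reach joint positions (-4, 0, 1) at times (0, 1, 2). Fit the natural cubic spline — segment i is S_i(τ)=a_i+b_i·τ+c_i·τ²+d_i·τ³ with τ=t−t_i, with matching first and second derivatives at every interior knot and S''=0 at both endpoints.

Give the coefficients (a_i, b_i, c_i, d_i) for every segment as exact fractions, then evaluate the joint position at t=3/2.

  seg 0: a=-4 b=19/4 c=0 d=-3/4
  seg 1: a=0 b=5/2 c=-9/4 d=3/4
S(3/2) = 25/32

Δ: Δ0=4, Δ1=1
row 1: diag=4, rhs=-18; c'=1/4, d'=-9/2
back: M1=-9/2
M: M0=0, M1=-9/2, M2=0
seg 0: a=-4, c=M0/2=0, d=(M1−M0)/(6·1)=-3/4, b=Δ0−h0·(2M0+M1)/6=19/4
seg 1: a=0, c=M1/2=-9/4, d=(M2−M1)/(6·1)=3/4, b=Δ1−h1·(2M1+M2)/6=5/2
t_q=3/2 → seg 1, τ=1/2; S=0+5/2·τ+-9/4·τ²+3/4·τ³=25/32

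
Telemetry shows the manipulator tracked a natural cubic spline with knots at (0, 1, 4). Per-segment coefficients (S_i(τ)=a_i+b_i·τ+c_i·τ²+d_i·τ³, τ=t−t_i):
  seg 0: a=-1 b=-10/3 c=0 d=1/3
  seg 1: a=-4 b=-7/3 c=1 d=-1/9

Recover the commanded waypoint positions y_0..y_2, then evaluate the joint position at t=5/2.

y_0=-1 y_1=-4 y_2=-5
S(5/2) = -45/8

y_0 = S_0(0) = a_0 = -1
y_1 = S_1(0) = a_1 = -4
y_2 = S_1(3) = -5
t_q=5/2 is in segment 1 (τ=3/2); S_1(τ)=-45/8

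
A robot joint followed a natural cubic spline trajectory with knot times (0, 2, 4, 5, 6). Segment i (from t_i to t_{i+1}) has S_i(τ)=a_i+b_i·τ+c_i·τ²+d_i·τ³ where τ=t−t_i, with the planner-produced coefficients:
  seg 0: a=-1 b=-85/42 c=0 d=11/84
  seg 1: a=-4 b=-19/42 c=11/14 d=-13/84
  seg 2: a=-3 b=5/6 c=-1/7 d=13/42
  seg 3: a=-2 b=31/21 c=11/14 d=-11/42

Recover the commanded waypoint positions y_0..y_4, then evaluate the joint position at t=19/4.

y_0 = S_0(0) = a_0 = -1
y_1 = S_1(0) = a_1 = -4
y_2 = S_2(0) = a_2 = -3
y_3 = S_3(0) = a_3 = -2
y_4 = S_3(1) = 0
t_q=19/4 is in segment 2 (τ=3/4); S_2(τ)=-2083/896

y_0=-1 y_1=-4 y_2=-3 y_3=-2 y_4=0
S(19/4) = -2083/896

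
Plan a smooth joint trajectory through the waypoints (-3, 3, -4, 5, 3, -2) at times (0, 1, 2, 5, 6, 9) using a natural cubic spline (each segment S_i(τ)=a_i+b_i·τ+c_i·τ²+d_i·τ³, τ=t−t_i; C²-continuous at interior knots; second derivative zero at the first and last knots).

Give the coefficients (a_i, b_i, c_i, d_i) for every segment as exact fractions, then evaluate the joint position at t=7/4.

  seg 0: a=-3 b=16357/1665 c=0 d=-6367/1665
  seg 1: a=3 b=-2744/1665 c=-6367/555 d=2038/333
  seg 2: a=-4 b=-10376/1665 c=3823/555 d=-19036/14985
  seg 3: a=5 b=266/333 c=-7567/1665 d=323/185
  seg 4: a=3 b=-5083/1665 c=1154/1665 d=-1154/14985
S(7/4) = -37423/17760

Δ: Δ0=6, Δ1=-7, Δ2=3, Δ3=-2, Δ4=-5/3
row 1: diag=4, rhs=-78; c'=1/4, d'=-39/2
row 2: denom=8−1·1/4=31/4; d'=(60−1·-39/2)/(31/4)=318/31
row 3: denom=8−3·12/31=212/31; d'=(-30−3·318/31)/(212/31)=-471/53
row 4: denom=8−1·31/212=1665/212; d'=(2−1·-471/53)/(1665/212)=2308/1665
back: M4=2308/1665
back: M3=-471/53−31/212·2308/1665=-15134/1665
back: M2=318/31−12/31·-15134/1665=7646/555
back: M1=-39/2−1/4·7646/555=-12734/555
M: M0=0, M1=-12734/555, M2=7646/555, M3=-15134/1665, M4=2308/1665, M5=0
seg 0: a=-3, c=M0/2=0, d=(M1−M0)/(6·1)=-6367/1665, b=Δ0−h0·(2M0+M1)/6=16357/1665
seg 1: a=3, c=M1/2=-6367/555, d=(M2−M1)/(6·1)=2038/333, b=Δ1−h1·(2M1+M2)/6=-2744/1665
seg 2: a=-4, c=M2/2=3823/555, d=(M3−M2)/(6·3)=-19036/14985, b=Δ2−h2·(2M2+M3)/6=-10376/1665
seg 3: a=5, c=M3/2=-7567/1665, d=(M4−M3)/(6·1)=323/185, b=Δ3−h3·(2M3+M4)/6=266/333
seg 4: a=3, c=M4/2=1154/1665, d=(M5−M4)/(6·3)=-1154/14985, b=Δ4−h4·(2M4+M5)/6=-5083/1665
t_q=7/4 → seg 1, τ=3/4; S=3+-2744/1665·τ+-6367/555·τ²+2038/333·τ³=-37423/17760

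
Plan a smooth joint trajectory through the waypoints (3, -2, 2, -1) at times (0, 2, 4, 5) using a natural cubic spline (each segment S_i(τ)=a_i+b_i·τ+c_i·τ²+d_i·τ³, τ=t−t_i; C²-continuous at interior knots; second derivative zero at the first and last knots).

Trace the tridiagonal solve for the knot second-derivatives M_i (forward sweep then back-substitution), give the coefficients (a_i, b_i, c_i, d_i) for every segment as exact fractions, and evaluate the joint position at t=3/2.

Δ: Δ0=-5/2, Δ1=2, Δ2=-3
row 1: diag=8, rhs=27; c'=1/4, d'=27/8
row 2: denom=6−2·1/4=11/2; d'=(-30−2·27/8)/(11/2)=-147/22
back: M2=-147/22
back: M1=27/8−1/4·-147/22=111/22
M: M0=0, M1=111/22, M2=-147/22, M3=0
seg 0: a=3, c=M0/2=0, d=(M1−M0)/(6·2)=37/88, b=Δ0−h0·(2M0+M1)/6=-46/11
seg 1: a=-2, c=M1/2=111/44, d=(M2−M1)/(6·2)=-43/44, b=Δ1−h1·(2M1+M2)/6=19/22
seg 2: a=2, c=M2/2=-147/44, d=(M3−M2)/(6·1)=49/44, b=Δ2−h2·(2M2+M3)/6=-17/22
t_q=3/2 → seg 0, τ=3/2; S=3+-46/11·τ+0·τ²+37/88·τ³=-1305/704

  seg 0: a=3 b=-46/11 c=0 d=37/88
  seg 1: a=-2 b=19/22 c=111/44 d=-43/44
  seg 2: a=2 b=-17/22 c=-147/44 d=49/44
S(3/2) = -1305/704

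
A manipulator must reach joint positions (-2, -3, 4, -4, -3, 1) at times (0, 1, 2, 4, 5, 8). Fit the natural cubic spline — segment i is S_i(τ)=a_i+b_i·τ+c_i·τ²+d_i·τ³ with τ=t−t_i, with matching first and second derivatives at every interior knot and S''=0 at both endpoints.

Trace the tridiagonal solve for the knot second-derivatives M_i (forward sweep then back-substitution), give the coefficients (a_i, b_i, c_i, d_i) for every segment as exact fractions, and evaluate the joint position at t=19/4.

Δ: Δ0=-1, Δ1=7, Δ2=-4, Δ3=1, Δ4=4/3
row 1: diag=4, rhs=48; c'=1/4, d'=12
row 2: denom=6−1·1/4=23/4; d'=(-66−1·12)/(23/4)=-312/23
row 3: denom=6−2·8/23=122/23; d'=(30−2·-312/23)/(122/23)=657/61
row 4: denom=8−1·23/122=953/122; d'=(2−1·657/61)/(953/122)=-1070/953
back: M4=-1070/953
back: M3=657/61−23/122·-1070/953=10466/953
back: M2=-312/23−8/23·10466/953=-16568/953
back: M1=12−1/4·-16568/953=15578/953
M: M0=0, M1=15578/953, M2=-16568/953, M3=10466/953, M4=-1070/953, M5=0
seg 0: a=-2, c=M0/2=0, d=(M1−M0)/(6·1)=7789/2859, b=Δ0−h0·(2M0+M1)/6=-10648/2859
seg 1: a=-3, c=M1/2=7789/953, d=(M2−M1)/(6·1)=-16073/2859, b=Δ1−h1·(2M1+M2)/6=12719/2859
seg 2: a=4, c=M2/2=-8284/953, d=(M3−M2)/(6·2)=13517/5718, b=Δ2−h2·(2M2+M3)/6=11234/2859
seg 3: a=-4, c=M3/2=5233/953, d=(M4−M3)/(6·1)=-5768/2859, b=Δ3−h3·(2M3+M4)/6=-7072/2859
seg 4: a=-3, c=M4/2=-535/953, d=(M5−M4)/(6·3)=535/8577, b=Δ4−h4·(2M4+M5)/6=7022/2859
t_q=19/4 → seg 3, τ=3/4; S=-4+-7072/2859·τ+5233/953·τ²+-5768/2859·τ³=-55161/15248

  seg 0: a=-2 b=-10648/2859 c=0 d=7789/2859
  seg 1: a=-3 b=12719/2859 c=7789/953 d=-16073/2859
  seg 2: a=4 b=11234/2859 c=-8284/953 d=13517/5718
  seg 3: a=-4 b=-7072/2859 c=5233/953 d=-5768/2859
  seg 4: a=-3 b=7022/2859 c=-535/953 d=535/8577
S(19/4) = -55161/15248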